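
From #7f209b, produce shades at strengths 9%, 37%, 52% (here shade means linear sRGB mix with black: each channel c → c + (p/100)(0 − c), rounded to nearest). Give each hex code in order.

#7f209b is rgb(127, 32, 155).
9%: (127 − 11.43 = 115.57→116, 32 − 2.88 = 29.12→29, 155 − 13.95 = 141.05→141) → #741d8d
37%: (127 − 46.99 = 80.01→80, 32 − 11.84 = 20.16→20, 155 − 57.35 = 97.65→98) → #501462
52%: (127 − 66.04 = 60.96→61, 32 − 16.64 = 15.36→15, 155 − 80.6 = 74.4→74) → #3d0f4a

#741d8d, #501462, #3d0f4a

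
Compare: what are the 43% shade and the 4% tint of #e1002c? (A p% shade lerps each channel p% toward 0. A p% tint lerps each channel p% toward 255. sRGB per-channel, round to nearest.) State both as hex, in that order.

#e1002c is rgb(225, 0, 44).
43% shade:
  R: 225 − 96.75 = 128.25 → 128
  G: 0 + 0.43×(0−0) = 0 + 0 = 0 → 0
  B: 44 + 0.43×(0−44) = 44 − 18.92 = 25.08 → 25
  → #800019
4% tint:
  R: 225 + 1.2 = 226.2 → 226
  G: 0 + 0.04×(255−0) = 0 + 10.2 = 10.2 → 10
  B: 44 + 8.44 = 52.44 → 52
  → #e20a34

#800019, #e20a34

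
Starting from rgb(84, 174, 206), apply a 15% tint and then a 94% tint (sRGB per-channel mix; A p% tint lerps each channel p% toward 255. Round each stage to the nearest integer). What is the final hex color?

#F6FBFC

Per channel, c → c + 0.15(255 − c):
  R: 84 + 0.15×(255−84) = 84 + 25.65 = 109.65 → 110
  G: 174 + 12.15 = 186.15 → 186
  B: 206 + 7.35 = 213.35 → 213
After the tint: rgb(110, 186, 213) = #6EBAD5.
Per channel, c → c + 0.94(255 − c):
  R: 110 + 136.3 = 246.3 → 246
  G: 186 + 64.86 = 250.86 → 251
  B: 213 + 39.48 = 252.48 → 252
rgb(246, 251, 252) = #F6FBFC.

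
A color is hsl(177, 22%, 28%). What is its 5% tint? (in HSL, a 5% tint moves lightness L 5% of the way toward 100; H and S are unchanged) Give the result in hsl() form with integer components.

L moves 5% from 28 toward 100: 28 + 3.6 = 31.6 → 32.
H and S are unchanged.

hsl(177, 22%, 32%)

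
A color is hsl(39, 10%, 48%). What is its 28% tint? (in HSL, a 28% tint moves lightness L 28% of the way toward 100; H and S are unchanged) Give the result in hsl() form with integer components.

L moves 28% from 48 toward 100: 48 + 14.56 = 62.56 → 63.
H and S are unchanged.

hsl(39, 10%, 63%)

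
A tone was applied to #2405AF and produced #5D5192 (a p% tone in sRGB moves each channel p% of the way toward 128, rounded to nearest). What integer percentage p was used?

62%

#2405AF is rgb(36, 5, 175); #5D5192 is rgb(93, 81, 146).
On the G channel (widest range): 81 ≈ 5 + (p/100)(128 − 5), so p ≈ 100×(81 − 5)/(128 − 5) = 7600/123 = 61.79.
p = 62 reproduces all three channels after rounding.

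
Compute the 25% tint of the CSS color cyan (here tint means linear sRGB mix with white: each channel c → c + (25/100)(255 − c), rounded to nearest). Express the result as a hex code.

CSS cyan is rgb(0, 255, 255).
Per channel, c → c + 0.25(255 − c):
  R: 0 + 0.25×(255−0) = 0 + 63.75 = 63.75 → 64
  G: 255 + 0.25×(255−255) = 255 + 0 = 255 → 255
  B: 255 + 0.25×(255−255) = 255 + 0 = 255 → 255
rgb(64, 255, 255) = #40ffff.

#40ffff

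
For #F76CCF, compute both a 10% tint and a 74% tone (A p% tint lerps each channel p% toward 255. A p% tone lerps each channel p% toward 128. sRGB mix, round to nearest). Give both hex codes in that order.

#F87BD4, #9F7B95

#F76CCF is rgb(247, 108, 207).
10% tint:
  R: 247 + 0.8 = 247.8 → 248
  G: 108 + 0.1×(255−108) = 108 + 14.7 = 122.7 → 123
  B: 207 + 4.8 = 211.8 → 212
  → #F87BD4
74% tone:
  R: 247 + 0.74×(128−247) = 247 − 88.06 = 158.94 → 159
  G: 108 + 14.8 = 122.8 → 123
  B: 207 − 58.46 = 148.54 → 149
  → #9F7B95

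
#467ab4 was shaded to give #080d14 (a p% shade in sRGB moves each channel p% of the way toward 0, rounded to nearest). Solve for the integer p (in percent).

#467ab4 is rgb(70, 122, 180); #080d14 is rgb(8, 13, 20).
On the B channel (widest range): 20 ≈ 180 + (p/100)(0 − 180), so p ≈ 100×(20 − 180)/(0 − 180) = -16000/-180 = 88.89.
p = 89 reproduces all three channels after rounding.

89%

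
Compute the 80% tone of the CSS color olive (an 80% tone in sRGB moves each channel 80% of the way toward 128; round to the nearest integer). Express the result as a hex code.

CSS olive is rgb(128, 128, 0).
Per channel, c → c + 0.8(128 − c):
  R: 128 + 0 = 128 → 128
  G: 128 + 0.8×(128−128) = 128 + 0 = 128 → 128
  B: 0 + 0.8×(128−0) = 0 + 102.4 = 102.4 → 102
rgb(128, 128, 102) = #808066.

#808066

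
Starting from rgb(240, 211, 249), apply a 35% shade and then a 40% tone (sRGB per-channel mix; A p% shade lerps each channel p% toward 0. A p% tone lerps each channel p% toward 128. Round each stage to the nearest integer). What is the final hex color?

#918594

A 35% shade moves each channel 35% toward 0:
  R: 240 + 0.35×(0−240) = 240 − 84 = 156 → 156
  G: 211 + 0.35×(0−211) = 211 − 73.85 = 137.15 → 137
  B: 249 + 0.35×(0−249) = 249 − 87.15 = 161.85 → 162
After the shade: rgb(156, 137, 162) = #9c89a2.
Lerp each channel 40% toward 128:
  R: 156 + 0.4×(128−156) = 156 − 11.2 = 144.8 → 145
  G: 137 + 0.4×(128−137) = 137 − 3.6 = 133.4 → 133
  B: 162 + 0.4×(128−162) = 162 − 13.6 = 148.4 → 148
rgb(145, 133, 148) = #918594.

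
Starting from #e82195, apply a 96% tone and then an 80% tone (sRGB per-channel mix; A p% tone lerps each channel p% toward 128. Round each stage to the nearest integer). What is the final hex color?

#e82195 is rgb(232, 33, 149).
Lerp each channel 96% toward 128:
  R: 232 + 0.96×(128−232) = 232 − 99.84 = 132.16 → 132
  G: 33 + 91.2 = 124.2 → 124
  B: 149 + 0.96×(128−149) = 149 − 20.16 = 128.84 → 129
After the tone: rgb(132, 124, 129) = #847c81.
Lerp each channel 80% toward 128:
  R: 132 + 0.8×(128−132) = 132 − 3.2 = 128.8 → 129
  G: 124 + 0.8×(128−124) = 124 + 3.2 = 127.2 → 127
  B: 129 − 0.8 = 128.2 → 128
rgb(129, 127, 128) = #817f80.

#817f80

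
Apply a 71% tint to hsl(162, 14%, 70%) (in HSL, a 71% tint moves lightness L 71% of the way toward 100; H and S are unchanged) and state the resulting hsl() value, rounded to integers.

hsl(162, 14%, 91%)

L moves 71% from 70 toward 100: 70 + 21.3 = 91.3 → 91.
H and S are unchanged.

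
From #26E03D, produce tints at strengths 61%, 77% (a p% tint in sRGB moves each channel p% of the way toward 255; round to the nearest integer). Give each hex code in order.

#26E03D is rgb(38, 224, 61).
61%: (38 + 132.37 = 170.37→170, 224 + 18.91 = 242.91→243, 61 + 118.34 = 179.34→179) → #AAF3B3
77%: (38 + 167.09 = 205.09→205, 224 + 23.87 = 247.87→248, 61 + 149.38 = 210.38→210) → #CDF8D2

#AAF3B3, #CDF8D2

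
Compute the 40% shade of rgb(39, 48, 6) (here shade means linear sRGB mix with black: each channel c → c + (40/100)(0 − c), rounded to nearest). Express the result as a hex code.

Lerp each channel 40% toward 0:
  R: 39 − 15.6 = 23.4 → 23
  G: 48 − 19.2 = 28.8 → 29
  B: 6 − 2.4 = 3.6 → 4
rgb(23, 29, 4) = #171d04.

#171d04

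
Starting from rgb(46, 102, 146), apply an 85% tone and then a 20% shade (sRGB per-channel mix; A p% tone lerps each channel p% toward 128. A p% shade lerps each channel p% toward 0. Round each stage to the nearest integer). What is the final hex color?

Per channel, c → c + 0.85(128 − c):
  R: 46 + 69.7 = 115.7 → 116
  G: 102 + 0.85×(128−102) = 102 + 22.1 = 124.1 → 124
  B: 146 + 0.85×(128−146) = 146 − 15.3 = 130.7 → 131
After the tone: rgb(116, 124, 131) = #747c83.
A 20% shade moves each channel 20% toward 0:
  R: 116 − 23.2 = 92.8 → 93
  G: 124 − 24.8 = 99.2 → 99
  B: 131 + 0.2×(0−131) = 131 − 26.2 = 104.8 → 105
rgb(93, 99, 105) = #5d6369.

#5d6369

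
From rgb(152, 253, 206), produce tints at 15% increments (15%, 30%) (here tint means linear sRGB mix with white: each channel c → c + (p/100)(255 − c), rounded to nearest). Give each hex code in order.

15%: (152 + 15.45 = 167.45→167, 253→253, 206 + 7.35 = 213.35→213) → #A7FDD5
30%: (152 + 30.9 = 182.9→183, 253 + 0.6 = 253.6→254, 206 + 14.7 = 220.7→221) → #B7FEDD

#A7FDD5, #B7FEDD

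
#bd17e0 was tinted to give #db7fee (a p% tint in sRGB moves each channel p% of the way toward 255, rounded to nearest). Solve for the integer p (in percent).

#bd17e0 is rgb(189, 23, 224); #db7fee is rgb(219, 127, 238).
On the G channel (widest range): 127 ≈ 23 + (p/100)(255 − 23), so p ≈ 100×(127 − 23)/(255 − 23) = 10400/232 = 44.83.
p = 45 reproduces all three channels after rounding.

45%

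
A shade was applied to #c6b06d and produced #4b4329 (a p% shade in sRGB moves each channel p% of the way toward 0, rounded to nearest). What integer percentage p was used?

#c6b06d is rgb(198, 176, 109); #4b4329 is rgb(75, 67, 41).
On the R channel (widest range): 75 ≈ 198 + (p/100)(0 − 198), so p ≈ 100×(75 − 198)/(0 − 198) = -12300/-198 = 62.12.
p = 62 reproduces all three channels after rounding.

62%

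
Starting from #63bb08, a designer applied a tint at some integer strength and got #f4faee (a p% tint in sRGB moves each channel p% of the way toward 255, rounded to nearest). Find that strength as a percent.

93%

#63bb08 is rgb(99, 187, 8); #f4faee is rgb(244, 250, 238).
On the B channel (widest range): 238 ≈ 8 + (p/100)(255 − 8), so p ≈ 100×(238 − 8)/(255 − 8) = 23000/247 = 93.12.
p = 93 reproduces all three channels after rounding.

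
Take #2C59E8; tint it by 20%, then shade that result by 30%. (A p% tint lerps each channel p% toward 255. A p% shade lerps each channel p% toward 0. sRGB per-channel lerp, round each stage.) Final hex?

#3C55A6

#2C59E8 is rgb(44, 89, 232).
A 20% tint moves each channel 20% toward 255:
  R: 44 + 0.2×(255−44) = 44 + 42.2 = 86.2 → 86
  G: 89 + 0.2×(255−89) = 89 + 33.2 = 122.2 → 122
  B: 232 + 4.6 = 236.6 → 237
After the tint: rgb(86, 122, 237) = #567AED.
Per channel, c → c + 0.3(0 − c):
  R: 86 + 0.3×(0−86) = 86 − 25.8 = 60.2 → 60
  G: 122 − 36.6 = 85.4 → 85
  B: 237 + 0.3×(0−237) = 237 − 71.1 = 165.9 → 166
rgb(60, 85, 166) = #3C55A6.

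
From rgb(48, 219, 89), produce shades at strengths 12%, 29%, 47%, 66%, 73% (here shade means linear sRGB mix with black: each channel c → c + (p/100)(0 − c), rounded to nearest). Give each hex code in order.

#2ac14e, #229b3f, #19742f, #104a1e, #0d3b18

12%: (48 − 5.76 = 42.24→42, 219 − 26.28 = 192.72→193, 89 − 10.68 = 78.32→78) → #2ac14e
29%: (48 − 13.92 = 34.08→34, 219 − 63.51 = 155.49→155, 89 − 25.81 = 63.19→63) → #229b3f
47%: (48 − 22.56 = 25.44→25, 219 − 102.93 = 116.07→116, 89 − 41.83 = 47.17→47) → #19742f
66%: (48 − 31.68 = 16.32→16, 219 − 144.54 = 74.46→74, 89 − 58.74 = 30.26→30) → #104a1e
73%: (48 − 35.04 = 12.96→13, 219 − 159.87 = 59.13→59, 89 − 64.97 = 24.03→24) → #0d3b18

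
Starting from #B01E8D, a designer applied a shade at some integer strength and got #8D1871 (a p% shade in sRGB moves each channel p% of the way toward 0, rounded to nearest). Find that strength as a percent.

20%

#B01E8D is rgb(176, 30, 141); #8D1871 is rgb(141, 24, 113).
On the R channel (widest range): 141 ≈ 176 + (p/100)(0 − 176), so p ≈ 100×(141 − 176)/(0 − 176) = -3500/-176 = 19.89.
p = 20 reproduces all three channels after rounding.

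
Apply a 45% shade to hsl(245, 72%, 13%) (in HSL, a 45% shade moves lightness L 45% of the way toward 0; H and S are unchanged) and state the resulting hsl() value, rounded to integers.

L moves 45% from 13 toward 0: 13 − 5.85 = 7.15 → 7.
H and S are unchanged.

hsl(245, 72%, 7%)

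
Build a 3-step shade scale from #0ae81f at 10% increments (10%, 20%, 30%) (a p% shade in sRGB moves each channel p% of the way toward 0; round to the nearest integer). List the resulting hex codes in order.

#0ae81f is rgb(10, 232, 31).
10%: (10 − 1 = 9→9, 232 − 23.2 = 208.8→209, 31 − 3.1 = 27.9→28) → #09d11c
20%: (10 − 2 = 8→8, 232 − 46.4 = 185.6→186, 31 − 6.2 = 24.8→25) → #08ba19
30%: (10 − 3 = 7→7, 232 − 69.6 = 162.4→162, 31 − 9.3 = 21.7→22) → #07a216

#09d11c, #08ba19, #07a216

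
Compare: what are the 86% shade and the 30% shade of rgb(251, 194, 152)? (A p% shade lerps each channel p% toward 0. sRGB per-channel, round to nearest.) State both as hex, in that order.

#231B15, #B0886A

86% shade:
  R: 251 + 0.86×(0−251) = 251 − 215.86 = 35.14 → 35
  G: 194 + 0.86×(0−194) = 194 − 166.84 = 27.16 → 27
  B: 152 + 0.86×(0−152) = 152 − 130.72 = 21.28 → 21
  → #231B15
30% shade:
  R: 251 − 75.3 = 175.7 → 176
  G: 194 + 0.3×(0−194) = 194 − 58.2 = 135.8 → 136
  B: 152 + 0.3×(0−152) = 152 − 45.6 = 106.4 → 106
  → #B0886A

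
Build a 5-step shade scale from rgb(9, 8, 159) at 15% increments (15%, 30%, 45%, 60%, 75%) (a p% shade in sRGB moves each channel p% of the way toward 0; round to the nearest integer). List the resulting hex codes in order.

15%: (9 − 1.35 = 7.65→8, 8 − 1.2 = 6.8→7, 159 − 23.85 = 135.15→135) → #080787
30%: (9 − 2.7 = 6.3→6, 8 − 2.4 = 5.6→6, 159 − 47.7 = 111.3→111) → #06066F
45%: (9 − 4.05 = 4.95→5, 8 − 3.6 = 4.4→4, 159 − 71.55 = 87.45→87) → #050457
60%: (9 − 5.4 = 3.6→4, 8 − 4.8 = 3.2→3, 159 − 95.4 = 63.6→64) → #040340
75%: (9 − 6.75 = 2.25→2, 8 − 6 = 2→2, 159 − 119.25 = 39.75→40) → #020228

#080787, #06066F, #050457, #040340, #020228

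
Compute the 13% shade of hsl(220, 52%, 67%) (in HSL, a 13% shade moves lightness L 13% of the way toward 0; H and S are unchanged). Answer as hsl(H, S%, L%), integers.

hsl(220, 52%, 58%)

L moves 13% from 67 toward 0: 67 − 8.71 = 58.29 → 58.
H and S are unchanged.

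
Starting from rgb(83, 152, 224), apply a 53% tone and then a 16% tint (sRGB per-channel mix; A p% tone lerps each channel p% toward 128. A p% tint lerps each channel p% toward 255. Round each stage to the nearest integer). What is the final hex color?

#839EBA

Per channel, c → c + 0.53(128 − c):
  R: 83 + 0.53×(128−83) = 83 + 23.85 = 106.85 → 107
  G: 152 − 12.72 = 139.28 → 139
  B: 224 + 0.53×(128−224) = 224 − 50.88 = 173.12 → 173
After the tone: rgb(107, 139, 173) = #6B8BAD.
Per channel, c → c + 0.16(255 − c):
  R: 107 + 23.68 = 130.68 → 131
  G: 139 + 18.56 = 157.56 → 158
  B: 173 + 0.16×(255−173) = 173 + 13.12 = 186.12 → 186
rgb(131, 158, 186) = #839EBA.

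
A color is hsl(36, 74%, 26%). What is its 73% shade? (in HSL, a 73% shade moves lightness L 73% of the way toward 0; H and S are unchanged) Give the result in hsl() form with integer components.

L moves 73% from 26 toward 0: 26 − 18.98 = 7.02 → 7.
H and S are unchanged.

hsl(36, 74%, 7%)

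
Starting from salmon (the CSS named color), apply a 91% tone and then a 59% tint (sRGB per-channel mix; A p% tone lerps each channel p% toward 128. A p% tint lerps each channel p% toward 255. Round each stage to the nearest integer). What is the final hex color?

#CFCBCB

CSS salmon is rgb(250, 128, 114).
A 91% tone moves each channel 91% toward 128:
  R: 250 + 0.91×(128−250) = 250 − 111.02 = 138.98 → 139
  G: 128 + 0.91×(128−128) = 128 + 0 = 128 → 128
  B: 114 + 12.74 = 126.74 → 127
After the tone: rgb(139, 128, 127) = #8B807F.
A 59% tint moves each channel 59% toward 255:
  R: 139 + 68.44 = 207.44 → 207
  G: 128 + 74.93 = 202.93 → 203
  B: 127 + 75.52 = 202.52 → 203
rgb(207, 203, 203) = #CFCBCB.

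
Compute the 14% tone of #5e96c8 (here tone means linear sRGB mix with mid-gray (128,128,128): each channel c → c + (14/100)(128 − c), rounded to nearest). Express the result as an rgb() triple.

#5e96c8 is rgb(94, 150, 200).
A 14% tone moves each channel 14% toward 128:
  R: 94 + 4.76 = 98.76 → 99
  G: 150 − 3.08 = 146.92 → 147
  B: 200 + 0.14×(128−200) = 200 − 10.08 = 189.92 → 190

rgb(99, 147, 190)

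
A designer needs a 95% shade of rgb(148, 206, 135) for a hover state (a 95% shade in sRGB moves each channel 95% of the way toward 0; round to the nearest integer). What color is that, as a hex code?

A 95% shade moves each channel 95% toward 0:
  R: 148 + 0.95×(0−148) = 148 − 140.6 = 7.4 → 7
  G: 206 + 0.95×(0−206) = 206 − 195.7 = 10.3 → 10
  B: 135 + 0.95×(0−135) = 135 − 128.25 = 6.75 → 7
rgb(7, 10, 7) = #070a07.

#070a07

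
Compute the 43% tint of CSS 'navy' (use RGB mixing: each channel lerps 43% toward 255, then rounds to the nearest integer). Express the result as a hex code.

CSS navy is rgb(0, 0, 128).
Per channel, c → c + 0.43(255 − c):
  R: 0 + 0.43×(255−0) = 0 + 109.65 = 109.65 → 110
  G: 0 + 109.65 = 109.65 → 110
  B: 128 + 0.43×(255−128) = 128 + 54.61 = 182.61 → 183
rgb(110, 110, 183) = #6E6EB7.

#6E6EB7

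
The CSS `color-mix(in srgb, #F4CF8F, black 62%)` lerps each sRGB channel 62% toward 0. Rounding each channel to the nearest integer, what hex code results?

#F4CF8F is rgb(244, 207, 143).
Per channel, c → c + 0.62(0 − c):
  R: 244 + 0.62×(0−244) = 244 − 151.28 = 92.72 → 93
  G: 207 + 0.62×(0−207) = 207 − 128.34 = 78.66 → 79
  B: 143 + 0.62×(0−143) = 143 − 88.66 = 54.34 → 54
rgb(93, 79, 54) = #5D4F36.

#5D4F36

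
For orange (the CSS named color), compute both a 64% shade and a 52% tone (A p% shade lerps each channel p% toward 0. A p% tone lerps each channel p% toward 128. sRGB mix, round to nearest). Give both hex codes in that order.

#5C3B00, #BD9243

CSS orange is rgb(255, 165, 0).
64% shade:
  R: 255 + 0.64×(0−255) = 255 − 163.2 = 91.8 → 92
  G: 165 − 105.6 = 59.4 → 59
  B: 0 + 0 = 0 → 0
  → #5C3B00
52% tone:
  R: 255 − 66.04 = 188.96 → 189
  G: 165 − 19.24 = 145.76 → 146
  B: 0 + 66.56 = 66.56 → 67
  → #BD9243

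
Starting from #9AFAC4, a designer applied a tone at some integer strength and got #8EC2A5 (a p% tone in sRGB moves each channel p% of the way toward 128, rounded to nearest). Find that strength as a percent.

#9AFAC4 is rgb(154, 250, 196); #8EC2A5 is rgb(142, 194, 165).
On the G channel (widest range): 194 ≈ 250 + (p/100)(128 − 250), so p ≈ 100×(194 − 250)/(128 − 250) = -5600/-122 = 45.90.
p = 46 reproduces all three channels after rounding.

46%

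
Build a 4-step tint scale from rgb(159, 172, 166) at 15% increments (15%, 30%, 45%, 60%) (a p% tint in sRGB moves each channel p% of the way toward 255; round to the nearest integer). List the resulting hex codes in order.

15%: (159 + 14.4 = 173.4→173, 172 + 12.45 = 184.45→184, 166 + 13.35 = 179.35→179) → #ADB8B3
30%: (159 + 28.8 = 187.8→188, 172 + 24.9 = 196.9→197, 166 + 26.7 = 192.7→193) → #BCC5C1
45%: (159 + 43.2 = 202.2→202, 172 + 37.35 = 209.35→209, 166 + 40.05 = 206.05→206) → #CAD1CE
60%: (159 + 57.6 = 216.6→217, 172 + 49.8 = 221.8→222, 166 + 53.4 = 219.4→219) → #D9DEDB

#ADB8B3, #BCC5C1, #CAD1CE, #D9DEDB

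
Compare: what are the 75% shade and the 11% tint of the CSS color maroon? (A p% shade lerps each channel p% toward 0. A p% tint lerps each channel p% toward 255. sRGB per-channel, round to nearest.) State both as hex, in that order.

#200000, #8e1c1c

CSS maroon is rgb(128, 0, 0).
75% shade:
  R: 128 − 96 = 32 → 32
  G: 0 + 0.75×(0−0) = 0 + 0 = 0 → 0
  B: 0 + 0 = 0 → 0
  → #200000
11% tint:
  R: 128 + 13.97 = 141.97 → 142
  G: 0 + 0.11×(255−0) = 0 + 28.05 = 28.05 → 28
  B: 0 + 0.11×(255−0) = 0 + 28.05 = 28.05 → 28
  → #8e1c1c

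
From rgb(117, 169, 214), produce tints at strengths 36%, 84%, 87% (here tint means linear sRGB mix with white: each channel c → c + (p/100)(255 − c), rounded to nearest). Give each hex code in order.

#a7c8e5, #e9f1f8, #edf4fa

36%: (117 + 49.68 = 166.68→167, 169 + 30.96 = 199.96→200, 214 + 14.76 = 228.76→229) → #a7c8e5
84%: (117 + 115.92 = 232.92→233, 169 + 72.24 = 241.24→241, 214 + 34.44 = 248.44→248) → #e9f1f8
87%: (117 + 120.06 = 237.06→237, 169 + 74.82 = 243.82→244, 214 + 35.67 = 249.67→250) → #edf4fa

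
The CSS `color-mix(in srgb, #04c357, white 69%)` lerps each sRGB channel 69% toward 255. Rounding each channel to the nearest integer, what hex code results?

#b1eccb

#04c357 is rgb(4, 195, 87).
Lerp each channel 69% toward 255:
  R: 4 + 173.19 = 177.19 → 177
  G: 195 + 0.69×(255−195) = 195 + 41.4 = 236.4 → 236
  B: 87 + 0.69×(255−87) = 87 + 115.92 = 202.92 → 203
rgb(177, 236, 203) = #b1eccb.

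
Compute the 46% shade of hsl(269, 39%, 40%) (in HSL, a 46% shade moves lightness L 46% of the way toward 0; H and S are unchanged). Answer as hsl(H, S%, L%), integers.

L moves 46% from 40 toward 0: 40 − 18.4 = 21.6 → 22.
H and S are unchanged.

hsl(269, 39%, 22%)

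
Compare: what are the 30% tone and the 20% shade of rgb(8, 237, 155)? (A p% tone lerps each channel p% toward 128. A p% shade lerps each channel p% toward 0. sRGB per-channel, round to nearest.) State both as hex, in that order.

#2CCC93, #06BE7C

30% tone:
  R: 8 + 0.3×(128−8) = 8 + 36 = 44 → 44
  G: 237 − 32.7 = 204.3 → 204
  B: 155 + 0.3×(128−155) = 155 − 8.1 = 146.9 → 147
  → #2CCC93
20% shade:
  R: 8 + 0.2×(0−8) = 8 − 1.6 = 6.4 → 6
  G: 237 + 0.2×(0−237) = 237 − 47.4 = 189.6 → 190
  B: 155 + 0.2×(0−155) = 155 − 31 = 124 → 124
  → #06BE7C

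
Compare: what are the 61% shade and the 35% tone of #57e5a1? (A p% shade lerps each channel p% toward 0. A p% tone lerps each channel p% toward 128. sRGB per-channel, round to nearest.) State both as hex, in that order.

#57e5a1 is rgb(87, 229, 161).
61% shade:
  R: 87 − 53.07 = 33.93 → 34
  G: 229 + 0.61×(0−229) = 229 − 139.69 = 89.31 → 89
  B: 161 + 0.61×(0−161) = 161 − 98.21 = 62.79 → 63
  → #22593f
35% tone:
  R: 87 + 14.35 = 101.35 → 101
  G: 229 + 0.35×(128−229) = 229 − 35.35 = 193.65 → 194
  B: 161 − 11.55 = 149.45 → 149
  → #65c295

#22593f, #65c295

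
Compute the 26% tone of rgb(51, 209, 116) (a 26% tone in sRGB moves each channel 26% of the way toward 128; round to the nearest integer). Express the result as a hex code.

A 26% tone moves each channel 26% toward 128:
  R: 51 + 20.02 = 71.02 → 71
  G: 209 − 21.06 = 187.94 → 188
  B: 116 + 3.12 = 119.12 → 119
rgb(71, 188, 119) = #47BC77.

#47BC77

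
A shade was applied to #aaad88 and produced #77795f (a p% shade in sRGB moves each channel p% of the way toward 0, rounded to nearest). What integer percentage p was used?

#aaad88 is rgb(170, 173, 136); #77795f is rgb(119, 121, 95).
On the G channel (widest range): 121 ≈ 173 + (p/100)(0 − 173), so p ≈ 100×(121 − 173)/(0 − 173) = -5200/-173 = 30.06.
p = 30 reproduces all three channels after rounding.

30%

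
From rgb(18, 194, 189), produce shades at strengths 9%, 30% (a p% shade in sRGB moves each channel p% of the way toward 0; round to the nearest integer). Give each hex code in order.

9%: (18 − 1.62 = 16.38→16, 194 − 17.46 = 176.54→177, 189 − 17.01 = 171.99→172) → #10B1AC
30%: (18 − 5.4 = 12.6→13, 194 − 58.2 = 135.8→136, 189 − 56.7 = 132.3→132) → #0D8884

#10B1AC, #0D8884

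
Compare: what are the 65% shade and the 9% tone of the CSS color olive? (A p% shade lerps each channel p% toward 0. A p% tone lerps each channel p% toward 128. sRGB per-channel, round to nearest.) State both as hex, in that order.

#2D2D00, #80800C

CSS olive is rgb(128, 128, 0).
65% shade:
  R: 128 − 83.2 = 44.8 → 45
  G: 128 + 0.65×(0−128) = 128 − 83.2 = 44.8 → 45
  B: 0 + 0.65×(0−0) = 0 + 0 = 0 → 0
  → #2D2D00
9% tone:
  R: 128 + 0 = 128 → 128
  G: 128 + 0.09×(128−128) = 128 + 0 = 128 → 128
  B: 0 + 11.52 = 11.52 → 12
  → #80800C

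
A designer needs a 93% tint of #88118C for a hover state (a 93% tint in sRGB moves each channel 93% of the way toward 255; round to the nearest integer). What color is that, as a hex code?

#88118C is rgb(136, 17, 140).
Lerp each channel 93% toward 255:
  R: 136 + 0.93×(255−136) = 136 + 110.67 = 246.67 → 247
  G: 17 + 0.93×(255−17) = 17 + 221.34 = 238.34 → 238
  B: 140 + 106.95 = 246.95 → 247
rgb(247, 238, 247) = #F7EEF7.

#F7EEF7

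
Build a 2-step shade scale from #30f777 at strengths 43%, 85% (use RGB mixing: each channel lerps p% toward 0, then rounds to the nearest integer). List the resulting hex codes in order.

#30f777 is rgb(48, 247, 119).
43%: (48 − 20.64 = 27.36→27, 247 − 106.21 = 140.79→141, 119 − 51.17 = 67.83→68) → #1b8d44
85%: (48 − 40.8 = 7.2→7, 247 − 209.95 = 37.05→37, 119 − 101.15 = 17.85→18) → #072512

#1b8d44, #072512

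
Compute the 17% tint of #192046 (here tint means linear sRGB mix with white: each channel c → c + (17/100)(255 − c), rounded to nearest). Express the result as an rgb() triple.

#192046 is rgb(25, 32, 70).
Per channel, c → c + 0.17(255 − c):
  R: 25 + 0.17×(255−25) = 25 + 39.1 = 64.1 → 64
  G: 32 + 37.91 = 69.91 → 70
  B: 70 + 0.17×(255−70) = 70 + 31.45 = 101.45 → 101

rgb(64, 70, 101)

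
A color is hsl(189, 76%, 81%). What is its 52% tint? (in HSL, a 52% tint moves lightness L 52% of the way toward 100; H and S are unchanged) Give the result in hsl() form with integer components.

hsl(189, 76%, 91%)

L moves 52% from 81 toward 100: 81 + 9.88 = 90.88 → 91.
H and S are unchanged.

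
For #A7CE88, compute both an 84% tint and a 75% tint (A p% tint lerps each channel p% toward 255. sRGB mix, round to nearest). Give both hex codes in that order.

#A7CE88 is rgb(167, 206, 136).
84% tint:
  R: 167 + 73.92 = 240.92 → 241
  G: 206 + 0.84×(255−206) = 206 + 41.16 = 247.16 → 247
  B: 136 + 0.84×(255−136) = 136 + 99.96 = 235.96 → 236
  → #F1F7EC
75% tint:
  R: 167 + 0.75×(255−167) = 167 + 66 = 233 → 233
  G: 206 + 36.75 = 242.75 → 243
  B: 136 + 0.75×(255−136) = 136 + 89.25 = 225.25 → 225
  → #E9F3E1

#F1F7EC, #E9F3E1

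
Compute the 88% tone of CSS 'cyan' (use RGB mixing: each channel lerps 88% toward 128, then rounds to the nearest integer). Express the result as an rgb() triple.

rgb(113, 143, 143)

CSS cyan is rgb(0, 255, 255).
An 88% tone moves each channel 88% toward 128:
  R: 0 + 0.88×(128−0) = 0 + 112.64 = 112.64 → 113
  G: 255 + 0.88×(128−255) = 255 − 111.76 = 143.24 → 143
  B: 255 − 111.76 = 143.24 → 143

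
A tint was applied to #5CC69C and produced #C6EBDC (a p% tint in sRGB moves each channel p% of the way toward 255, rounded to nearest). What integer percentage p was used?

65%

#5CC69C is rgb(92, 198, 156); #C6EBDC is rgb(198, 235, 220).
On the R channel (widest range): 198 ≈ 92 + (p/100)(255 − 92), so p ≈ 100×(198 − 92)/(255 − 92) = 10600/163 = 65.03.
p = 65 reproduces all three channels after rounding.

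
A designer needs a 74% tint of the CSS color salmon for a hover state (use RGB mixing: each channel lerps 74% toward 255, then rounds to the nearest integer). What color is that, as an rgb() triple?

rgb(254, 222, 218)

CSS salmon is rgb(250, 128, 114).
A 74% tint moves each channel 74% toward 255:
  R: 250 + 0.74×(255−250) = 250 + 3.7 = 253.7 → 254
  G: 128 + 0.74×(255−128) = 128 + 93.98 = 221.98 → 222
  B: 114 + 104.34 = 218.34 → 218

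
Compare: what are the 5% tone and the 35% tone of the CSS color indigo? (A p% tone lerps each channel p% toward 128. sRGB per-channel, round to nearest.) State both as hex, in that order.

#4e0682, #5e2d81

CSS indigo is rgb(75, 0, 130).
5% tone:
  R: 75 + 2.65 = 77.65 → 78
  G: 0 + 6.4 = 6.4 → 6
  B: 130 − 0.1 = 129.9 → 130
  → #4e0682
35% tone:
  R: 75 + 0.35×(128−75) = 75 + 18.55 = 93.55 → 94
  G: 0 + 0.35×(128−0) = 0 + 44.8 = 44.8 → 45
  B: 130 − 0.7 = 129.3 → 129
  → #5e2d81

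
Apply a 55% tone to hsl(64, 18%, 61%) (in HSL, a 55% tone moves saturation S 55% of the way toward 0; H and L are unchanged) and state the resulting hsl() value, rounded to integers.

S moves 55% from 18 toward 0: 18 − 9.9 = 8.1 → 8.
H and L are unchanged.

hsl(64, 8%, 61%)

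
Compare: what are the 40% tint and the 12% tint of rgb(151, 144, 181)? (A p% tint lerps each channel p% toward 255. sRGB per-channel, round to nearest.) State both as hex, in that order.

#C1BCD3, #A39DBE

40% tint:
  R: 151 + 0.4×(255−151) = 151 + 41.6 = 192.6 → 193
  G: 144 + 0.4×(255−144) = 144 + 44.4 = 188.4 → 188
  B: 181 + 29.6 = 210.6 → 211
  → #C1BCD3
12% tint:
  R: 151 + 12.48 = 163.48 → 163
  G: 144 + 13.32 = 157.32 → 157
  B: 181 + 0.12×(255−181) = 181 + 8.88 = 189.88 → 190
  → #A39DBE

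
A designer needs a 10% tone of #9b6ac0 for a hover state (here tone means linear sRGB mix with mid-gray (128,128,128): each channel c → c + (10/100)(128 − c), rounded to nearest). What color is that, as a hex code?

#986cba

#9b6ac0 is rgb(155, 106, 192).
Lerp each channel 10% toward 128:
  R: 155 + 0.1×(128−155) = 155 − 2.7 = 152.3 → 152
  G: 106 + 0.1×(128−106) = 106 + 2.2 = 108.2 → 108
  B: 192 + 0.1×(128−192) = 192 − 6.4 = 185.6 → 186
rgb(152, 108, 186) = #986cba.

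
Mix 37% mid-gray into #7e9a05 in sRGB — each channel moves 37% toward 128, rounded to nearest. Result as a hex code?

#7e9a05 is rgb(126, 154, 5).
Per channel, c → c + 0.37(128 − c):
  R: 126 + 0.37×(128−126) = 126 + 0.74 = 126.74 → 127
  G: 154 + 0.37×(128−154) = 154 − 9.62 = 144.38 → 144
  B: 5 + 0.37×(128−5) = 5 + 45.51 = 50.51 → 51
rgb(127, 144, 51) = #7f9033.

#7f9033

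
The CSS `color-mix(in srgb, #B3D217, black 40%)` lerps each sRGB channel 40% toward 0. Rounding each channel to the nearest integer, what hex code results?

#6B7E0E

#B3D217 is rgb(179, 210, 23).
Lerp each channel 40% toward 0:
  R: 179 + 0.4×(0−179) = 179 − 71.6 = 107.4 → 107
  G: 210 + 0.4×(0−210) = 210 − 84 = 126 → 126
  B: 23 + 0.4×(0−23) = 23 − 9.2 = 13.8 → 14
rgb(107, 126, 14) = #6B7E0E.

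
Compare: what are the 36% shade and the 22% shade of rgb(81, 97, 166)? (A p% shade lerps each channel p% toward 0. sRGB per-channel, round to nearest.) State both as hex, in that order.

36% shade:
  R: 81 − 29.16 = 51.84 → 52
  G: 97 + 0.36×(0−97) = 97 − 34.92 = 62.08 → 62
  B: 166 − 59.76 = 106.24 → 106
  → #343e6a
22% shade:
  R: 81 − 17.82 = 63.18 → 63
  G: 97 − 21.34 = 75.66 → 76
  B: 166 − 36.52 = 129.48 → 129
  → #3f4c81

#343e6a, #3f4c81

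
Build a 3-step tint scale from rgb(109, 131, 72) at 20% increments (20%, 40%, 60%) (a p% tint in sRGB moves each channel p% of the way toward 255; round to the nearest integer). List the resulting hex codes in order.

#8A9C6D, #A7B591, #C5CDB6

20%: (109 + 29.2 = 138.2→138, 131 + 24.8 = 155.8→156, 72 + 36.6 = 108.6→109) → #8A9C6D
40%: (109 + 58.4 = 167.4→167, 131 + 49.6 = 180.6→181, 72 + 73.2 = 145.2→145) → #A7B591
60%: (109 + 87.6 = 196.6→197, 131 + 74.4 = 205.4→205, 72 + 109.8 = 181.8→182) → #C5CDB6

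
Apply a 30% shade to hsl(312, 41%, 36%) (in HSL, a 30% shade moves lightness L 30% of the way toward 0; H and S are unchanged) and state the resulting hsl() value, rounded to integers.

hsl(312, 41%, 25%)

L moves 30% from 36 toward 0: 36 − 10.8 = 25.2 → 25.
H and S are unchanged.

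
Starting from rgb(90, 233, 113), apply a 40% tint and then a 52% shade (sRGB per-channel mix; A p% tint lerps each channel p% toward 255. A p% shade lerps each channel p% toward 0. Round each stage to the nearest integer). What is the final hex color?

#4b7452

A 40% tint moves each channel 40% toward 255:
  R: 90 + 0.4×(255−90) = 90 + 66 = 156 → 156
  G: 233 + 8.8 = 241.8 → 242
  B: 113 + 56.8 = 169.8 → 170
After the tint: rgb(156, 242, 170) = #9cf2aa.
Per channel, c → c + 0.52(0 − c):
  R: 156 + 0.52×(0−156) = 156 − 81.12 = 74.88 → 75
  G: 242 − 125.84 = 116.16 → 116
  B: 170 + 0.52×(0−170) = 170 − 88.4 = 81.6 → 82
rgb(75, 116, 82) = #4b7452.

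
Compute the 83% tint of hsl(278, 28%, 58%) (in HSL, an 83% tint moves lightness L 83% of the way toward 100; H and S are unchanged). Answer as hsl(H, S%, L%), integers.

hsl(278, 28%, 93%)

L moves 83% from 58 toward 100: 58 + 34.86 = 92.86 → 93.
H and S are unchanged.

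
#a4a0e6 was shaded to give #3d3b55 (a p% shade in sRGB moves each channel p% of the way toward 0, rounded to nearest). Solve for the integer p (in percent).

#a4a0e6 is rgb(164, 160, 230); #3d3b55 is rgb(61, 59, 85).
On the B channel (widest range): 85 ≈ 230 + (p/100)(0 − 230), so p ≈ 100×(85 − 230)/(0 − 230) = -14500/-230 = 63.04.
p = 63 reproduces all three channels after rounding.

63%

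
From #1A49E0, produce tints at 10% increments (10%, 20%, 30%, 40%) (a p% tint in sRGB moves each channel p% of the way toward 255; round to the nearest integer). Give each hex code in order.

#315BE3, #486DE6, #5F80E9, #7692EC

#1A49E0 is rgb(26, 73, 224).
10%: (26 + 22.9 = 48.9→49, 73 + 18.2 = 91.2→91, 224 + 3.1 = 227.1→227) → #315BE3
20%: (26 + 45.8 = 71.8→72, 73 + 36.4 = 109.4→109, 224 + 6.2 = 230.2→230) → #486DE6
30%: (26 + 68.7 = 94.7→95, 73 + 54.6 = 127.6→128, 224 + 9.3 = 233.3→233) → #5F80E9
40%: (26 + 91.6 = 117.6→118, 73 + 72.8 = 145.8→146, 224 + 12.4 = 236.4→236) → #7692EC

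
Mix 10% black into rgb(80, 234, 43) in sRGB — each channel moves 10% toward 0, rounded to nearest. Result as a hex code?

Lerp each channel 10% toward 0:
  R: 80 + 0.1×(0−80) = 80 − 8 = 72 → 72
  G: 234 + 0.1×(0−234) = 234 − 23.4 = 210.6 → 211
  B: 43 − 4.3 = 38.7 → 39
rgb(72, 211, 39) = #48D327.

#48D327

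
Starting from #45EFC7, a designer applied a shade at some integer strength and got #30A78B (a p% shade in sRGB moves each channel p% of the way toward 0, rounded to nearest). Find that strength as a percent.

#45EFC7 is rgb(69, 239, 199); #30A78B is rgb(48, 167, 139).
On the G channel (widest range): 167 ≈ 239 + (p/100)(0 − 239), so p ≈ 100×(167 − 239)/(0 − 239) = -7200/-239 = 30.13.
p = 30 reproduces all three channels after rounding.

30%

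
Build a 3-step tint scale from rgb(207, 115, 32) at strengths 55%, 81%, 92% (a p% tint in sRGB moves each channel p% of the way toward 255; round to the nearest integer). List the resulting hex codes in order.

#e9c09b, #f6e4d5, #fbf4ed

55%: (207 + 26.4 = 233.4→233, 115 + 77 = 192→192, 32 + 122.65 = 154.65→155) → #e9c09b
81%: (207 + 38.88 = 245.88→246, 115 + 113.4 = 228.4→228, 32 + 180.63 = 212.63→213) → #f6e4d5
92%: (207 + 44.16 = 251.16→251, 115 + 128.8 = 243.8→244, 32 + 205.16 = 237.16→237) → #fbf4ed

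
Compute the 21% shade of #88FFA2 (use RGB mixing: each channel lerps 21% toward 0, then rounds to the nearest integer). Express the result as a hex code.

#88FFA2 is rgb(136, 255, 162).
Lerp each channel 21% toward 0:
  R: 136 + 0.21×(0−136) = 136 − 28.56 = 107.44 → 107
  G: 255 − 53.55 = 201.45 → 201
  B: 162 − 34.02 = 127.98 → 128
rgb(107, 201, 128) = #6BC980.

#6BC980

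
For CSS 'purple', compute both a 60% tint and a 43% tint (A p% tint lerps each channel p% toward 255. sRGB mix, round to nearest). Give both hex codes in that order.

#cc99cc, #b76eb7

CSS purple is rgb(128, 0, 128).
60% tint:
  R: 128 + 0.6×(255−128) = 128 + 76.2 = 204.2 → 204
  G: 0 + 0.6×(255−0) = 0 + 153 = 153 → 153
  B: 128 + 76.2 = 204.2 → 204
  → #cc99cc
43% tint:
  R: 128 + 0.43×(255−128) = 128 + 54.61 = 182.61 → 183
  G: 0 + 0.43×(255−0) = 0 + 109.65 = 109.65 → 110
  B: 128 + 0.43×(255−128) = 128 + 54.61 = 182.61 → 183
  → #b76eb7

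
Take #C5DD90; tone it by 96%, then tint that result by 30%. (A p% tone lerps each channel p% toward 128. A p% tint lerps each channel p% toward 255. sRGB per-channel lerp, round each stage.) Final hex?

#C5DD90 is rgb(197, 221, 144).
A 96% tone moves each channel 96% toward 128:
  R: 197 − 66.24 = 130.76 → 131
  G: 221 + 0.96×(128−221) = 221 − 89.28 = 131.72 → 132
  B: 144 − 15.36 = 128.64 → 129
After the tone: rgb(131, 132, 129) = #838481.
A 30% tint moves each channel 30% toward 255:
  R: 131 + 0.3×(255−131) = 131 + 37.2 = 168.2 → 168
  G: 132 + 0.3×(255−132) = 132 + 36.9 = 168.9 → 169
  B: 129 + 0.3×(255−129) = 129 + 37.8 = 166.8 → 167
rgb(168, 169, 167) = #A8A9A7.

#A8A9A7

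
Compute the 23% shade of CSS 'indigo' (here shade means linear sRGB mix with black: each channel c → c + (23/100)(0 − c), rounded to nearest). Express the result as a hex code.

CSS indigo is rgb(75, 0, 130).
A 23% shade moves each channel 23% toward 0:
  R: 75 + 0.23×(0−75) = 75 − 17.25 = 57.75 → 58
  G: 0 + 0.23×(0−0) = 0 + 0 = 0 → 0
  B: 130 + 0.23×(0−130) = 130 − 29.9 = 100.1 → 100
rgb(58, 0, 100) = #3A0064.

#3A0064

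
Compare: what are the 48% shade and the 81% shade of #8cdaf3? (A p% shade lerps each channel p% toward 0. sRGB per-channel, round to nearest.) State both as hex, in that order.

#8cdaf3 is rgb(140, 218, 243).
48% shade:
  R: 140 + 0.48×(0−140) = 140 − 67.2 = 72.8 → 73
  G: 218 − 104.64 = 113.36 → 113
  B: 243 + 0.48×(0−243) = 243 − 116.64 = 126.36 → 126
  → #49717e
81% shade:
  R: 140 − 113.4 = 26.6 → 27
  G: 218 + 0.81×(0−218) = 218 − 176.58 = 41.42 → 41
  B: 243 − 196.83 = 46.17 → 46
  → #1b292e

#49717e, #1b292e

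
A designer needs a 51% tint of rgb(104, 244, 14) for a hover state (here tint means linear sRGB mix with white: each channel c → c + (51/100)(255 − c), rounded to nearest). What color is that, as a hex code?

Per channel, c → c + 0.51(255 − c):
  R: 104 + 0.51×(255−104) = 104 + 77.01 = 181.01 → 181
  G: 244 + 5.61 = 249.61 → 250
  B: 14 + 122.91 = 136.91 → 137
rgb(181, 250, 137) = #B5FA89.

#B5FA89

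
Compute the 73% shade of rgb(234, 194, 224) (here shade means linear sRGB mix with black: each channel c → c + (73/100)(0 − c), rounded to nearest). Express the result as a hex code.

Lerp each channel 73% toward 0:
  R: 234 + 0.73×(0−234) = 234 − 170.82 = 63.18 → 63
  G: 194 + 0.73×(0−194) = 194 − 141.62 = 52.38 → 52
  B: 224 + 0.73×(0−224) = 224 − 163.52 = 60.48 → 60
rgb(63, 52, 60) = #3F343C.

#3F343C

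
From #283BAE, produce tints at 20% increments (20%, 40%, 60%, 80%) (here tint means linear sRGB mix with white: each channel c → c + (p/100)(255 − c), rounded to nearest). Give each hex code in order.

#283BAE is rgb(40, 59, 174).
20%: (40 + 43 = 83→83, 59 + 39.2 = 98.2→98, 174 + 16.2 = 190.2→190) → #5362BE
40%: (40 + 86 = 126→126, 59 + 78.4 = 137.4→137, 174 + 32.4 = 206.4→206) → #7E89CE
60%: (40 + 129 = 169→169, 59 + 117.6 = 176.6→177, 174 + 48.6 = 222.6→223) → #A9B1DF
80%: (40 + 172 = 212→212, 59 + 156.8 = 215.8→216, 174 + 64.8 = 238.8→239) → #D4D8EF

#5362BE, #7E89CE, #A9B1DF, #D4D8EF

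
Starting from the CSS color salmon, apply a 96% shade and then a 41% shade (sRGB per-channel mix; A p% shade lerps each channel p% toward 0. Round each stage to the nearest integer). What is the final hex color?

#060303

CSS salmon is rgb(250, 128, 114).
A 96% shade moves each channel 96% toward 0:
  R: 250 + 0.96×(0−250) = 250 − 240 = 10 → 10
  G: 128 + 0.96×(0−128) = 128 − 122.88 = 5.12 → 5
  B: 114 − 109.44 = 4.56 → 5
After the shade: rgb(10, 5, 5) = #0a0505.
Per channel, c → c + 0.41(0 − c):
  R: 10 + 0.41×(0−10) = 10 − 4.1 = 5.9 → 6
  G: 5 + 0.41×(0−5) = 5 − 2.05 = 2.95 → 3
  B: 5 + 0.41×(0−5) = 5 − 2.05 = 2.95 → 3
rgb(6, 3, 3) = #060303.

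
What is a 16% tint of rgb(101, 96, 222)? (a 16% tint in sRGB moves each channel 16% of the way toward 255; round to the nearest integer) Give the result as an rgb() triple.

Lerp each channel 16% toward 255:
  R: 101 + 0.16×(255−101) = 101 + 24.64 = 125.64 → 126
  G: 96 + 25.44 = 121.44 → 121
  B: 222 + 0.16×(255−222) = 222 + 5.28 = 227.28 → 227

rgb(126, 121, 227)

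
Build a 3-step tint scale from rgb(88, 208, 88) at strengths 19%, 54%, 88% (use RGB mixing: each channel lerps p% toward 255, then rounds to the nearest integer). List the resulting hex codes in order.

#78D978, #B2E9B2, #EBF9EB

19%: (88 + 31.73 = 119.73→120, 208 + 8.93 = 216.93→217, 88 + 31.73 = 119.73→120) → #78D978
54%: (88 + 90.18 = 178.18→178, 208 + 25.38 = 233.38→233, 88 + 90.18 = 178.18→178) → #B2E9B2
88%: (88 + 146.96 = 234.96→235, 208 + 41.36 = 249.36→249, 88 + 146.96 = 234.96→235) → #EBF9EB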